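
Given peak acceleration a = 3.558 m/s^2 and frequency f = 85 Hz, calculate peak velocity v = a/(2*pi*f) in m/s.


omega = 2*pi*f = 2*pi*85 = 534.071 rad/s
v = a / omega = 3.558 / 534.071 = 0.006662 m/s


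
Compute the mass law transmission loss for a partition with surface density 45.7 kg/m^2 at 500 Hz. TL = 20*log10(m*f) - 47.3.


m * f = 45.7 * 500 = 22850
20*log10(22850) = 87.1777 dB
TL = 87.1777 - 47.3 = 39.878 dB


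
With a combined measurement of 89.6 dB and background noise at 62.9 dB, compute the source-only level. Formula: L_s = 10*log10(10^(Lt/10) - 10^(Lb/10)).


10^(89.6/10) = 9.12011e+08
10^(62.9/10) = 1.94984e+06
Difference = 9.12011e+08 - 1.94984e+06 = 9.10061e+08
L_source = 10*log10(9.10061e+08) = 89.591 dB


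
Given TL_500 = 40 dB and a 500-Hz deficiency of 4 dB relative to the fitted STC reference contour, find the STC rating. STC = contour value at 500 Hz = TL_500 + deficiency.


By ASTM E413, STC = value of the fitted reference contour at 500 Hz.
Contour value at 500 Hz = TL_500 + deficiency = 40 + 4 = 44
STC = 44


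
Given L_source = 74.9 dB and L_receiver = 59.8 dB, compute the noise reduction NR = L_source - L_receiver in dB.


NR = L_source - L_receiver (difference between source and receiving room levels)
NR = 74.9 - 59.8 = 15.1 dB


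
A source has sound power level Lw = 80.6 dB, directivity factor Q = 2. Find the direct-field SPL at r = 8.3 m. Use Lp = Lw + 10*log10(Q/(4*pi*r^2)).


4*pi*r^2 = 4*pi*8.3^2 = 865.697 m^2
Q / (4*pi*r^2) = 2 / 865.697 = 0.00231028
Lp = 80.6 + 10*log10(0.00231028) = 54.237 dB


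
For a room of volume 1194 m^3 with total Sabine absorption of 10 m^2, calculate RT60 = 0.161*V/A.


RT60 = 0.161 * 1194 / 10 = 19.223 s


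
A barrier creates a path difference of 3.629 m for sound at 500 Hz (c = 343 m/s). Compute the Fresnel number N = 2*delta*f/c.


N = 2*delta*f/c = 2*delta/lambda, where lambda = c/f
lambda = 343 / 500 = 0.686 m
N = 2 * 3.629 / 0.686 = 10.58


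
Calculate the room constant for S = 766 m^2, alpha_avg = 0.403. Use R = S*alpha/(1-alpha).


R = 766 * 0.403 / (1 - 0.403) = 517.08 m^2


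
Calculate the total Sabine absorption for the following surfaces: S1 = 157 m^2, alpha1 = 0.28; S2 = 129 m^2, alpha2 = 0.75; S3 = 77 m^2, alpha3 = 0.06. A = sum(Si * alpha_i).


157 * 0.28 = 43.96
129 * 0.75 = 96.75
77 * 0.06 = 4.62
A_total = 43.96 + 96.75 + 4.62 = 145.33 m^2


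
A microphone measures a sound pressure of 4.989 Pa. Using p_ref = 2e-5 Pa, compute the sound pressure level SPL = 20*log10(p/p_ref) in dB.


p / p_ref = 4.989 / 2e-5 = 249450
SPL = 20 * log10(249450) = 107.94 dB


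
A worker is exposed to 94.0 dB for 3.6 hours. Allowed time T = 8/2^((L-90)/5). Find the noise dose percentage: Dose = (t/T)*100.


T_allowed = 8 / 2^((94.0 - 90)/5) = 4.59479 hr
Dose = 3.6 / 4.59479 * 100 = 78.35 %


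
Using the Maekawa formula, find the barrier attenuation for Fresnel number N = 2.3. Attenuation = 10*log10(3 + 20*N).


3 + 20*N = 3 + 20*2.3 = 49
Att = 10*log10(49) = 16.902 dB


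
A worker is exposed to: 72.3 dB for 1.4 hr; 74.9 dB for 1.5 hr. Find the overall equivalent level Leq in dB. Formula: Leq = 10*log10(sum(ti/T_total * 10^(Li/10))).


T_total = 1.4 + 1.5 = 2.9 hr
(1.4/2.9) * 10^(72.3/10) = 8.19842e+06
(1.5/2.9) * 10^(74.9/10) = 1.59843e+07
Sum = 8.19842e+06 + 1.59843e+07 = 2.41827e+07
Leq = 10*log10(2.41827e+07) = 73.835 dB


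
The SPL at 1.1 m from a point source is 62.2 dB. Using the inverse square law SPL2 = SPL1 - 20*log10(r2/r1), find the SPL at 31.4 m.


r2/r1 = 31.4/1.1 = 28.5455
Correction = 20*log10(28.5455) = 29.1108 dB
SPL2 = 62.2 - 29.1108 = 33.089 dB


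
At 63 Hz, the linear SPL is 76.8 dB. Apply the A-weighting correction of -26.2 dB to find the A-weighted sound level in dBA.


A-weighting table: 63 Hz -> -26.2 dB correction
SPL_A = SPL + correction = 76.8 + (-26.2) = 50.6 dBA


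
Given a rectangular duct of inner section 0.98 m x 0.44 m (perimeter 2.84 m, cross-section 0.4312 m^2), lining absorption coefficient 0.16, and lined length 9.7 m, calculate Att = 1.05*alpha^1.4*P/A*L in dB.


alpha^1.4 = 0.16^1.4 = 0.076872
Attenuation rate = 1.05 * alpha^1.4 * P / A
= 1.05 * 0.076872 * 2.84 / 0.4312 = 0.531615 dB/m
Total Att = 0.531615 * 9.7 = 5.1567 dB


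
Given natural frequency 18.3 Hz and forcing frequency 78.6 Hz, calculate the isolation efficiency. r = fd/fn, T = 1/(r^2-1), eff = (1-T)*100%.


r = 78.6 / 18.3 = 4.29508
r^2 - 1 = 4.29508^2 - 1 = 17.4477
T = 1/17.4477 = 0.0573141
Efficiency = (1 - 0.0573141)*100 = 94.269 %


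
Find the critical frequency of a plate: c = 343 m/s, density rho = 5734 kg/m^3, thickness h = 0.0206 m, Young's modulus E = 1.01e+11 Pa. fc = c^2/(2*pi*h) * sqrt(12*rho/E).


12*rho/E = 12*5734/1.01e+11 = 6.81267e-07
sqrt(12*rho/E) = sqrt(6.81267e-07) = 0.000825389
c^2/(2*pi*h) = 343^2/(2*pi*0.0206) = 908952
fc = 908952 * 0.000825389 = 750.24 Hz


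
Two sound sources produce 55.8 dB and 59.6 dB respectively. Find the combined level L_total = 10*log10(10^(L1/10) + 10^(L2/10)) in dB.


10^(55.8/10) = 380189
10^(59.6/10) = 912011
Sum = 380189 + 912011 = 1.2922e+06
L_total = 10*log10(1.2922e+06) = 61.113 dB


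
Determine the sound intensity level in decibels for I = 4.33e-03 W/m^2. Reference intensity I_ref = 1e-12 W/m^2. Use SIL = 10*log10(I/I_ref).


I / I_ref = 4.33e-03 / 1e-12 = 4.33e+09
SIL = 10 * log10(4.33e+09) = 96.365 dB


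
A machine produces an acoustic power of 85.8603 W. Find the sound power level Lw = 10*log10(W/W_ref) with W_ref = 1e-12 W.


W / W_ref = 85.8603 / 1e-12 = 8.58603e+13
Lw = 10 * log10(8.58603e+13) = 139.34 dB


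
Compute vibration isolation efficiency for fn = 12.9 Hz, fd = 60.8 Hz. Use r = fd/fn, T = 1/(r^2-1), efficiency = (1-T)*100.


r = 60.8 / 12.9 = 4.71318
r^2 - 1 = 4.71318^2 - 1 = 21.2141
T = 1/21.2141 = 0.0471385
Efficiency = (1 - 0.0471385)*100 = 95.286 %


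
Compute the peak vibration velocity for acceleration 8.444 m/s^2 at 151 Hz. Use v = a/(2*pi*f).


omega = 2*pi*f = 2*pi*151 = 948.761 rad/s
v = a / omega = 8.444 / 948.761 = 0.0089 m/s


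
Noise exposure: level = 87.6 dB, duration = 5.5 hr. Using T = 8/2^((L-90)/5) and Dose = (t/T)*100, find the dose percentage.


T_allowed = 8 / 2^((87.6 - 90)/5) = 11.1579 hr
Dose = 5.5 / 11.1579 * 100 = 49.292 %


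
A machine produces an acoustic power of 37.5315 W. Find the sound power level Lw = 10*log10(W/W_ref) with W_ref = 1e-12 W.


W / W_ref = 37.5315 / 1e-12 = 3.75315e+13
Lw = 10 * log10(3.75315e+13) = 135.74 dB


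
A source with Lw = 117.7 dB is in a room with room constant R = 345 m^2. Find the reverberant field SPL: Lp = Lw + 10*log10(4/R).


4/R = 4/345 = 0.0115942
Lp = 117.7 + 10*log10(0.0115942) = 98.342 dB


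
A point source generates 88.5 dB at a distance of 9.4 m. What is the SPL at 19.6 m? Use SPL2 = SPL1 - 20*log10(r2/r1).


r2/r1 = 19.6/9.4 = 2.08511
Correction = 20*log10(2.08511) = 6.38258 dB
SPL2 = 88.5 - 6.38258 = 82.117 dB


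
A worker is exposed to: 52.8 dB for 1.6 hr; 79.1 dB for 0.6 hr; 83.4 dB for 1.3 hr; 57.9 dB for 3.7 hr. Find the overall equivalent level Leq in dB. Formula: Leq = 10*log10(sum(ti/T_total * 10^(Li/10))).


T_total = 1.6 + 0.6 + 1.3 + 3.7 = 7.2 hr
(1.6/7.2) * 10^(52.8/10) = 42343.6
(0.6/7.2) * 10^(79.1/10) = 6.77359e+06
(1.3/7.2) * 10^(83.4/10) = 3.95013e+07
(3.7/7.2) * 10^(57.9/10) = 316861
Sum = 42343.6 + 6.77359e+06 + 3.95013e+07 + 316861 = 4.66341e+07
Leq = 10*log10(4.66341e+07) = 76.687 dB


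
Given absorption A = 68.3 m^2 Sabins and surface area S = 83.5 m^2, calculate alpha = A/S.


Absorption coefficient = absorbed power / incident power
alpha = A / S = 68.3 / 83.5 = 0.81796


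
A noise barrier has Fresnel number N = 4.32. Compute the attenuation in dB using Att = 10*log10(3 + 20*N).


3 + 20*N = 3 + 20*4.32 = 89.4
Att = 10*log10(89.4) = 19.513 dB


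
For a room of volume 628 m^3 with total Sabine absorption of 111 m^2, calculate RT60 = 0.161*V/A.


RT60 = 0.161 * 628 / 111 = 0.91088 s


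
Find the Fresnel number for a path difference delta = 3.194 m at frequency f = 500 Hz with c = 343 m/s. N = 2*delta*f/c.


N = 2*delta*f/c = 2*delta/lambda, where lambda = c/f
lambda = 343 / 500 = 0.686 m
N = 2 * 3.194 / 0.686 = 9.312


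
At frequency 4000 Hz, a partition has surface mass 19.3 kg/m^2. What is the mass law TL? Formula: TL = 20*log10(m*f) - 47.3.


m * f = 19.3 * 4000 = 77200
20*log10(77200) = 97.7523 dB
TL = 97.7523 - 47.3 = 50.452 dB


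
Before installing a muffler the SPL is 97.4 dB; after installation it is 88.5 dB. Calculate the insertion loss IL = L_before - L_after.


Insertion loss = SPL without muffler - SPL with muffler
IL = 97.4 - 88.5 = 8.9 dB


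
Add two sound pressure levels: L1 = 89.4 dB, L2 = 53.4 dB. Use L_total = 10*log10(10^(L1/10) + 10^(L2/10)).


10^(89.4/10) = 8.70964e+08
10^(53.4/10) = 218776
Sum = 8.70964e+08 + 218776 = 8.71183e+08
L_total = 10*log10(8.71183e+08) = 89.401 dB


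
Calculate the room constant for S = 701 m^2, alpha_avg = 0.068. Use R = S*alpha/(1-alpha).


R = 701 * 0.068 / (1 - 0.068) = 51.146 m^2


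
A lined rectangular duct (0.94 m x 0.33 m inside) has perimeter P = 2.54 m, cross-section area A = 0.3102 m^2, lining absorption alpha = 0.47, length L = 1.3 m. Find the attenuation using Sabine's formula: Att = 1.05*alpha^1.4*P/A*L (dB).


alpha^1.4 = 0.47^1.4 = 0.347486
Attenuation rate = 1.05 * alpha^1.4 * P / A
= 1.05 * 0.347486 * 2.54 / 0.3102 = 2.98757 dB/m
Total Att = 2.98757 * 1.3 = 3.8838 dB


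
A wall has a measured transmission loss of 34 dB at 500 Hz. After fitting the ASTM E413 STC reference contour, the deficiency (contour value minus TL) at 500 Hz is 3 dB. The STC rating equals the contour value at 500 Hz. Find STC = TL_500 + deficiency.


By ASTM E413, STC = value of the fitted reference contour at 500 Hz.
Contour value at 500 Hz = TL_500 + deficiency = 34 + 3 = 37
STC = 37


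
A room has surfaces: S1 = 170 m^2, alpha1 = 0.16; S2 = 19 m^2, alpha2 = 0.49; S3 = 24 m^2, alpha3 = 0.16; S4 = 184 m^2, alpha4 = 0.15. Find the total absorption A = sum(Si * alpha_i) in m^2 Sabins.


170 * 0.16 = 27.2
19 * 0.49 = 9.31
24 * 0.16 = 3.84
184 * 0.15 = 27.6
A_total = 27.2 + 9.31 + 3.84 + 27.6 = 67.95 m^2


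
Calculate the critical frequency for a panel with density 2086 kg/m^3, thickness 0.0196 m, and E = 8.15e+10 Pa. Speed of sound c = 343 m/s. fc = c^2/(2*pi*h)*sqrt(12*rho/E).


12*rho/E = 12*2086/8.15e+10 = 3.07141e-07
sqrt(12*rho/E) = sqrt(3.07141e-07) = 0.000554203
c^2/(2*pi*h) = 343^2/(2*pi*0.0196) = 955328
fc = 955328 * 0.000554203 = 529.45 Hz


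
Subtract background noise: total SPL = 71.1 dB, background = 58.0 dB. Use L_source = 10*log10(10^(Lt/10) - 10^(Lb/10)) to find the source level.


10^(71.1/10) = 1.28825e+07
10^(58.0/10) = 630957
Difference = 1.28825e+07 - 630957 = 1.22515e+07
L_source = 10*log10(1.22515e+07) = 70.882 dB


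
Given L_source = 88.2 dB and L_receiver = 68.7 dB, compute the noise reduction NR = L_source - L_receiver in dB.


NR = L_source - L_receiver (difference between source and receiving room levels)
NR = 88.2 - 68.7 = 19.5 dB


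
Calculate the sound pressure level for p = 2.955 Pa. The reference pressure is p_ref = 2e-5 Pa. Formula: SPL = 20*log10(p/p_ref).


p / p_ref = 2.955 / 2e-5 = 147750
SPL = 20 * log10(147750) = 103.39 dB


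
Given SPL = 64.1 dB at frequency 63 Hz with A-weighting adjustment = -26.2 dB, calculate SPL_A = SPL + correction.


A-weighting table: 63 Hz -> -26.2 dB correction
SPL_A = SPL + correction = 64.1 + (-26.2) = 37.9 dBA


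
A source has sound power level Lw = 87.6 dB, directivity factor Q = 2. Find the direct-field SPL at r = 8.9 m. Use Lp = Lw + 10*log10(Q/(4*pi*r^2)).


4*pi*r^2 = 4*pi*8.9^2 = 995.382 m^2
Q / (4*pi*r^2) = 2 / 995.382 = 0.00200928
Lp = 87.6 + 10*log10(0.00200928) = 60.63 dB


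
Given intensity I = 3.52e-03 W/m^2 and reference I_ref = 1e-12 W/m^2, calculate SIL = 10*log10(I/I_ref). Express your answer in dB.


I / I_ref = 3.52e-03 / 1e-12 = 3.52e+09
SIL = 10 * log10(3.52e+09) = 95.465 dB


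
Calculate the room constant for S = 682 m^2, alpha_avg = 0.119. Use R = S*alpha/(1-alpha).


R = 682 * 0.119 / (1 - 0.119) = 92.12 m^2


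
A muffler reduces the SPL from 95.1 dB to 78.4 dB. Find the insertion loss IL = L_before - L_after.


Insertion loss = SPL without muffler - SPL with muffler
IL = 95.1 - 78.4 = 16.7 dB


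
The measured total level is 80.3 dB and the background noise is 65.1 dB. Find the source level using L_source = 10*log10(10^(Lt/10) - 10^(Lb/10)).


10^(80.3/10) = 1.07152e+08
10^(65.1/10) = 3.23594e+06
Difference = 1.07152e+08 - 3.23594e+06 = 1.03916e+08
L_source = 10*log10(1.03916e+08) = 80.167 dB


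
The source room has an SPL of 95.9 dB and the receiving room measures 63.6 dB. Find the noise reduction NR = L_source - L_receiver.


NR = L_source - L_receiver (difference between source and receiving room levels)
NR = 95.9 - 63.6 = 32.3 dB


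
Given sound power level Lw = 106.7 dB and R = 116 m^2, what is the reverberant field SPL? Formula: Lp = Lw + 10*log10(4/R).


4/R = 4/116 = 0.0344828
Lp = 106.7 + 10*log10(0.0344828) = 92.076 dB


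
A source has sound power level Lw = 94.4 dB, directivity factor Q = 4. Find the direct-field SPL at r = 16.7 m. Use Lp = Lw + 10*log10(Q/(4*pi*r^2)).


4*pi*r^2 = 4*pi*16.7^2 = 3504.64 m^2
Q / (4*pi*r^2) = 4 / 3504.64 = 0.00114134
Lp = 94.4 + 10*log10(0.00114134) = 64.974 dB


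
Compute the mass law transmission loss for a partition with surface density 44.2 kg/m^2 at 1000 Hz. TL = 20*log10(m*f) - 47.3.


m * f = 44.2 * 1000 = 44200
20*log10(44200) = 92.9084 dB
TL = 92.9084 - 47.3 = 45.608 dB


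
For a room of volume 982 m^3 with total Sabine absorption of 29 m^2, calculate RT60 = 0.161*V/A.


RT60 = 0.161 * 982 / 29 = 5.4518 s


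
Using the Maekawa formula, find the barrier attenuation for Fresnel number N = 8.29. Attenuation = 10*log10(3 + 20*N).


3 + 20*N = 3 + 20*8.29 = 168.8
Att = 10*log10(168.8) = 22.274 dB


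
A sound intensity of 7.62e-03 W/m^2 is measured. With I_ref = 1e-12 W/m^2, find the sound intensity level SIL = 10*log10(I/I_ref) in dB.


I / I_ref = 7.62e-03 / 1e-12 = 7.62e+09
SIL = 10 * log10(7.62e+09) = 98.82 dB


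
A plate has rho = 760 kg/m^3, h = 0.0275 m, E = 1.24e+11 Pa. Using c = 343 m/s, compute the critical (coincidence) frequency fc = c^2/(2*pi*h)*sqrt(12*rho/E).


12*rho/E = 12*760/1.24e+11 = 7.35484e-08
sqrt(12*rho/E) = sqrt(7.35484e-08) = 0.000271198
c^2/(2*pi*h) = 343^2/(2*pi*0.0275) = 680888
fc = 680888 * 0.000271198 = 184.66 Hz


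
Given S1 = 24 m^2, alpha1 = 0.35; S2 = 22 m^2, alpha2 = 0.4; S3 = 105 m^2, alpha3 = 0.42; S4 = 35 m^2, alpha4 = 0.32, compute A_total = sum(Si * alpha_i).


24 * 0.35 = 8.4
22 * 0.4 = 8.8
105 * 0.42 = 44.1
35 * 0.32 = 11.2
A_total = 8.4 + 8.8 + 44.1 + 11.2 = 72.5 m^2


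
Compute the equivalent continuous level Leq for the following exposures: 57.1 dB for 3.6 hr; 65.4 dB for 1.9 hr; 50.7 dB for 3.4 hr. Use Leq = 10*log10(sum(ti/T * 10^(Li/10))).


T_total = 3.6 + 1.9 + 3.4 = 8.9 hr
(3.6/8.9) * 10^(57.1/10) = 207450
(1.9/8.9) * 10^(65.4/10) = 740225
(3.4/8.9) * 10^(50.7/10) = 44883.7
Sum = 207450 + 740225 + 44883.7 = 992559
Leq = 10*log10(992559) = 59.968 dB


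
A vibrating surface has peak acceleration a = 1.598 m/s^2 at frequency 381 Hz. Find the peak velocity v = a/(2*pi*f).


omega = 2*pi*f = 2*pi*381 = 2393.89 rad/s
v = a / omega = 1.598 / 2393.89 = 0.00066753 m/s


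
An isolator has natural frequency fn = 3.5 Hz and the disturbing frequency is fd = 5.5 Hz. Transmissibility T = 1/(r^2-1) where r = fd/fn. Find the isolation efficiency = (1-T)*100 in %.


r = 5.5 / 3.5 = 1.57143
r^2 - 1 = 1.57143^2 - 1 = 1.46939
T = 1/1.46939 = 0.680555
Efficiency = (1 - 0.680555)*100 = 31.944 %


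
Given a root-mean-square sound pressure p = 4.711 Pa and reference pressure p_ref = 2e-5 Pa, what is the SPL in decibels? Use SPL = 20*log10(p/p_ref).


p / p_ref = 4.711 / 2e-5 = 235550
SPL = 20 * log10(235550) = 107.44 dB


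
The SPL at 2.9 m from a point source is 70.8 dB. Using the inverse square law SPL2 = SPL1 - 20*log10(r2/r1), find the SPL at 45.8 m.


r2/r1 = 45.8/2.9 = 15.7931
Correction = 20*log10(15.7931) = 23.9693 dB
SPL2 = 70.8 - 23.9693 = 46.831 dB


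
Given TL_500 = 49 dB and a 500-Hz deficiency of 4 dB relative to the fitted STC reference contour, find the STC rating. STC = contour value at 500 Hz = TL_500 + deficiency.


By ASTM E413, STC = value of the fitted reference contour at 500 Hz.
Contour value at 500 Hz = TL_500 + deficiency = 49 + 4 = 53
STC = 53


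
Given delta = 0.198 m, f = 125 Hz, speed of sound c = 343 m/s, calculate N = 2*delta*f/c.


N = 2*delta*f/c = 2*delta/lambda, where lambda = c/f
lambda = 343 / 125 = 2.744 m
N = 2 * 0.198 / 2.744 = 0.14431


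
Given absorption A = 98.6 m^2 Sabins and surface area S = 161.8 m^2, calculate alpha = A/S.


Absorption coefficient = absorbed power / incident power
alpha = A / S = 98.6 / 161.8 = 0.60939


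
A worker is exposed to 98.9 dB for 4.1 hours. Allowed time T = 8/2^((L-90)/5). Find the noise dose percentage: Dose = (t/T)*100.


T_allowed = 8 / 2^((98.9 - 90)/5) = 2.32947 hr
Dose = 4.1 / 2.32947 * 100 = 176.01 %


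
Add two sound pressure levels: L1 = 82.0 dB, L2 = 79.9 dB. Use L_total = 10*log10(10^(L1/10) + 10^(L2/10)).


10^(82.0/10) = 1.58489e+08
10^(79.9/10) = 9.77237e+07
Sum = 1.58489e+08 + 9.77237e+07 = 2.56213e+08
L_total = 10*log10(2.56213e+08) = 84.086 dB


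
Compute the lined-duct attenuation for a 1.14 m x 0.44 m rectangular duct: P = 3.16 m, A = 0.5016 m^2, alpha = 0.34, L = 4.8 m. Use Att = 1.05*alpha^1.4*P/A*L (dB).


alpha^1.4 = 0.34^1.4 = 0.220836
Attenuation rate = 1.05 * alpha^1.4 * P / A
= 1.05 * 0.220836 * 3.16 / 0.5016 = 1.46079 dB/m
Total Att = 1.46079 * 4.8 = 7.0118 dB


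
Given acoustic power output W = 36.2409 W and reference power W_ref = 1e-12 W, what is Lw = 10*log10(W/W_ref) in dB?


W / W_ref = 36.2409 / 1e-12 = 3.62409e+13
Lw = 10 * log10(3.62409e+13) = 135.59 dB


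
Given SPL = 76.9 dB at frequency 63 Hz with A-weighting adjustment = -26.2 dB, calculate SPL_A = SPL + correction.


A-weighting table: 63 Hz -> -26.2 dB correction
SPL_A = SPL + correction = 76.9 + (-26.2) = 50.7 dBA


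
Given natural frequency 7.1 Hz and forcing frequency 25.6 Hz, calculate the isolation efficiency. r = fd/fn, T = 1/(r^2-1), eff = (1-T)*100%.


r = 25.6 / 7.1 = 3.60563
r^2 - 1 = 3.60563^2 - 1 = 12.0006
T = 1/12.0006 = 0.0833292
Efficiency = (1 - 0.0833292)*100 = 91.667 %


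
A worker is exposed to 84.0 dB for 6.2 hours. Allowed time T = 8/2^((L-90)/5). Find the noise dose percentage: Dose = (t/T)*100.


T_allowed = 8 / 2^((84.0 - 90)/5) = 18.3792 hr
Dose = 6.2 / 18.3792 * 100 = 33.734 %


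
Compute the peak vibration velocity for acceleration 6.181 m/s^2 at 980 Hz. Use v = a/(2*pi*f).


omega = 2*pi*f = 2*pi*980 = 6157.52 rad/s
v = a / omega = 6.181 / 6157.52 = 0.0010038 m/s


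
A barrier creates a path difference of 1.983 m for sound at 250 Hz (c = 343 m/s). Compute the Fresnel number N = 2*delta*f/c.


N = 2*delta*f/c = 2*delta/lambda, where lambda = c/f
lambda = 343 / 250 = 1.372 m
N = 2 * 1.983 / 1.372 = 2.8907


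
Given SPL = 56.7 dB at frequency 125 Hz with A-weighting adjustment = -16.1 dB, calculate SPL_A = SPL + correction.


A-weighting table: 125 Hz -> -16.1 dB correction
SPL_A = SPL + correction = 56.7 + (-16.1) = 40.6 dBA


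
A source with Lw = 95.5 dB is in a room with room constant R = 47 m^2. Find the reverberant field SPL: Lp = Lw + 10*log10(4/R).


4/R = 4/47 = 0.0851064
Lp = 95.5 + 10*log10(0.0851064) = 84.8 dB


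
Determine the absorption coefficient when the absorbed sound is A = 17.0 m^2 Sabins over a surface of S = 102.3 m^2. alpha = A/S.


Absorption coefficient = absorbed power / incident power
alpha = A / S = 17.0 / 102.3 = 0.16618


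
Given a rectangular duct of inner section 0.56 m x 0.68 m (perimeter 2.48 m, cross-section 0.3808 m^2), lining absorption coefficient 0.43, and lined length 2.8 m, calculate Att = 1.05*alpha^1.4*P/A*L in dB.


alpha^1.4 = 0.43^1.4 = 0.3068
Attenuation rate = 1.05 * alpha^1.4 * P / A
= 1.05 * 0.3068 * 2.48 / 0.3808 = 2.09797 dB/m
Total Att = 2.09797 * 2.8 = 5.8743 dB


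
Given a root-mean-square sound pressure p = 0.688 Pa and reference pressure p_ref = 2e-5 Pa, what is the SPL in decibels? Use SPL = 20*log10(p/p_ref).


p / p_ref = 0.688 / 2e-5 = 34400
SPL = 20 * log10(34400) = 90.731 dB


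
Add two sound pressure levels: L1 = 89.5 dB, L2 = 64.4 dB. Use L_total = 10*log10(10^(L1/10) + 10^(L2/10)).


10^(89.5/10) = 8.91251e+08
10^(64.4/10) = 2.75423e+06
Sum = 8.91251e+08 + 2.75423e+06 = 8.94005e+08
L_total = 10*log10(8.94005e+08) = 89.513 dB


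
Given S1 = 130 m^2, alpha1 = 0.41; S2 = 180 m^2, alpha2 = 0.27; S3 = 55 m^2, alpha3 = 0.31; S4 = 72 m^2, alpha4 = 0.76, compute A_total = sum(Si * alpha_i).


130 * 0.41 = 53.3
180 * 0.27 = 48.6
55 * 0.31 = 17.05
72 * 0.76 = 54.72
A_total = 53.3 + 48.6 + 17.05 + 54.72 = 173.67 m^2


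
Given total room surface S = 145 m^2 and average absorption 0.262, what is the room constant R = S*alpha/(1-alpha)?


R = 145 * 0.262 / (1 - 0.262) = 51.477 m^2


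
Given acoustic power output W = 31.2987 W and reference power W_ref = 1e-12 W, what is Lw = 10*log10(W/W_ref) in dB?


W / W_ref = 31.2987 / 1e-12 = 3.12987e+13
Lw = 10 * log10(3.12987e+13) = 134.96 dB


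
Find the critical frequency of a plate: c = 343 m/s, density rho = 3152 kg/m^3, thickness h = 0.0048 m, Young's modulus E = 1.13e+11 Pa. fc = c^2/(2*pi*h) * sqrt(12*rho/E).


12*rho/E = 12*3152/1.13e+11 = 3.34726e-07
sqrt(12*rho/E) = sqrt(3.34726e-07) = 0.000578555
c^2/(2*pi*h) = 343^2/(2*pi*0.0048) = 3.90092e+06
fc = 3.90092e+06 * 0.000578555 = 2256.9 Hz


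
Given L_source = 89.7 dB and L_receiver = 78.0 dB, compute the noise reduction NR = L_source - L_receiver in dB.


NR = L_source - L_receiver (difference between source and receiving room levels)
NR = 89.7 - 78.0 = 11.7 dB


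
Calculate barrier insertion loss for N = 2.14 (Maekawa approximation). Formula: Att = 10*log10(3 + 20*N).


3 + 20*N = 3 + 20*2.14 = 45.8
Att = 10*log10(45.8) = 16.609 dB


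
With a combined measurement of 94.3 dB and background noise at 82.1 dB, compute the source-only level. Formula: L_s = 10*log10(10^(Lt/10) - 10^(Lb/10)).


10^(94.3/10) = 2.69153e+09
10^(82.1/10) = 1.62181e+08
Difference = 2.69153e+09 - 1.62181e+08 = 2.52935e+09
L_source = 10*log10(2.52935e+09) = 94.03 dB


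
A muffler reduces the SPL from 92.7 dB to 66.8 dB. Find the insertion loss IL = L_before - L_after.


Insertion loss = SPL without muffler - SPL with muffler
IL = 92.7 - 66.8 = 25.9 dB


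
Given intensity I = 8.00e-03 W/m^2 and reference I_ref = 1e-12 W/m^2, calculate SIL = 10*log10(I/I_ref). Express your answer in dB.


I / I_ref = 8.00e-03 / 1e-12 = 8e+09
SIL = 10 * log10(8e+09) = 99.031 dB


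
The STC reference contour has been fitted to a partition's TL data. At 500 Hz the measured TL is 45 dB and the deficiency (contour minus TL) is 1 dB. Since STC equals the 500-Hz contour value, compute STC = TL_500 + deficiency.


By ASTM E413, STC = value of the fitted reference contour at 500 Hz.
Contour value at 500 Hz = TL_500 + deficiency = 45 + 1 = 46
STC = 46


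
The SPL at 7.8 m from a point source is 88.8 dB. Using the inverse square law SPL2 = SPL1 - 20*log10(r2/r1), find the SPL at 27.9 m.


r2/r1 = 27.9/7.8 = 3.57692
Correction = 20*log10(3.57692) = 11.0702 dB
SPL2 = 88.8 - 11.0702 = 77.73 dB


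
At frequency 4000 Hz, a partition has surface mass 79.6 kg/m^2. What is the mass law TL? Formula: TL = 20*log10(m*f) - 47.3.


m * f = 79.6 * 4000 = 318400
20*log10(318400) = 110.059 dB
TL = 110.059 - 47.3 = 62.759 dB


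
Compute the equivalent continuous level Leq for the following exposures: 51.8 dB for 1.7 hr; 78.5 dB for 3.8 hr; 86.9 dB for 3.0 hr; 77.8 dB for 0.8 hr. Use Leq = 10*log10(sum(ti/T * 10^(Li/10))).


T_total = 1.7 + 3.8 + 3.0 + 0.8 = 9.3 hr
(1.7/9.3) * 10^(51.8/10) = 27667.2
(3.8/9.3) * 10^(78.5/10) = 2.89268e+07
(3.0/9.3) * 10^(86.9/10) = 1.57993e+08
(0.8/9.3) * 10^(77.8/10) = 5.18331e+06
Sum = 27667.2 + 2.89268e+07 + 1.57993e+08 + 5.18331e+06 = 1.92131e+08
Leq = 10*log10(1.92131e+08) = 82.836 dB


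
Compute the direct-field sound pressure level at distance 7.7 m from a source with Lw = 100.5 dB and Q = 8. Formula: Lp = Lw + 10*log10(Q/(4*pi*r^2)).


4*pi*r^2 = 4*pi*7.7^2 = 745.06 m^2
Q / (4*pi*r^2) = 8 / 745.06 = 0.0107374
Lp = 100.5 + 10*log10(0.0107374) = 80.809 dB


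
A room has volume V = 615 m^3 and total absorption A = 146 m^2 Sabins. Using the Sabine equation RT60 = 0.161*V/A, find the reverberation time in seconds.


RT60 = 0.161 * 615 / 146 = 0.67818 s


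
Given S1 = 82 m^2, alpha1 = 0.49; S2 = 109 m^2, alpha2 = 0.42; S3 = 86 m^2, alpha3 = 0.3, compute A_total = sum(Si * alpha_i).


82 * 0.49 = 40.18
109 * 0.42 = 45.78
86 * 0.3 = 25.8
A_total = 40.18 + 45.78 + 25.8 = 111.76 m^2


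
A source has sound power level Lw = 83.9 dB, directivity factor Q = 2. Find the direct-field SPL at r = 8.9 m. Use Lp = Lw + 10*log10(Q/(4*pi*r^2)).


4*pi*r^2 = 4*pi*8.9^2 = 995.382 m^2
Q / (4*pi*r^2) = 2 / 995.382 = 0.00200928
Lp = 83.9 + 10*log10(0.00200928) = 56.93 dB


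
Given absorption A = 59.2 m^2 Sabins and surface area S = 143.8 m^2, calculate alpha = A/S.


Absorption coefficient = absorbed power / incident power
alpha = A / S = 59.2 / 143.8 = 0.41168


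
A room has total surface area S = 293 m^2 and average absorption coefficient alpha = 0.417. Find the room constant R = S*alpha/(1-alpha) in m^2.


R = 293 * 0.417 / (1 - 0.417) = 209.57 m^2


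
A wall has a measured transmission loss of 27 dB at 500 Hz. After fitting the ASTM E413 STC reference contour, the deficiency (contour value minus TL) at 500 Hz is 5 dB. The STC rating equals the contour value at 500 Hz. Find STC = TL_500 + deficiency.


By ASTM E413, STC = value of the fitted reference contour at 500 Hz.
Contour value at 500 Hz = TL_500 + deficiency = 27 + 5 = 32
STC = 32


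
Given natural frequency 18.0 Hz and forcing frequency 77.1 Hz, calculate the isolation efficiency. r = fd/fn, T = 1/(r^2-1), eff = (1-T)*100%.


r = 77.1 / 18.0 = 4.28333
r^2 - 1 = 4.28333^2 - 1 = 17.3469
T = 1/17.3469 = 0.0576472
Efficiency = (1 - 0.0576472)*100 = 94.235 %


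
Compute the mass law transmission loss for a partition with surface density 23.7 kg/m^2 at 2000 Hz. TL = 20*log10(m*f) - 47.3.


m * f = 23.7 * 2000 = 47400
20*log10(47400) = 93.5156 dB
TL = 93.5156 - 47.3 = 46.216 dB


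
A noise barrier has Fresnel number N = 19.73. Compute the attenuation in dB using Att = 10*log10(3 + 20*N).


3 + 20*N = 3 + 20*19.73 = 397.6
Att = 10*log10(397.6) = 25.994 dB


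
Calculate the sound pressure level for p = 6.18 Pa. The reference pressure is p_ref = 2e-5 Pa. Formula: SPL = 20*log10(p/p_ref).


p / p_ref = 6.18 / 2e-5 = 309000
SPL = 20 * log10(309000) = 109.8 dB


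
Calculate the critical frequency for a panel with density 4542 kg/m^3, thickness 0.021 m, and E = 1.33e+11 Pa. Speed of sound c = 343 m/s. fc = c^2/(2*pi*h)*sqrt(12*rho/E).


12*rho/E = 12*4542/1.33e+11 = 4.09805e-07
sqrt(12*rho/E) = sqrt(4.09805e-07) = 0.00064016
c^2/(2*pi*h) = 343^2/(2*pi*0.021) = 891639
fc = 891639 * 0.00064016 = 570.79 Hz


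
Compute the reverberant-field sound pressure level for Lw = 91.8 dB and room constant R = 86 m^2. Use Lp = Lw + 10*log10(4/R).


4/R = 4/86 = 0.0465116
Lp = 91.8 + 10*log10(0.0465116) = 78.476 dB


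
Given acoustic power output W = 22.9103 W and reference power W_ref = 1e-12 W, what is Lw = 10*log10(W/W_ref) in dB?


W / W_ref = 22.9103 / 1e-12 = 2.29103e+13
Lw = 10 * log10(2.29103e+13) = 133.6 dB


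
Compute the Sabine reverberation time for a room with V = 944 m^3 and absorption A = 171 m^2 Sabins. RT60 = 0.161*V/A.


RT60 = 0.161 * 944 / 171 = 0.8888 s


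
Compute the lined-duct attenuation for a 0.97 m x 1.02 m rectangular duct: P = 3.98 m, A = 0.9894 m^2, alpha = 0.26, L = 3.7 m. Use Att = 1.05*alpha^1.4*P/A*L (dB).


alpha^1.4 = 0.26^1.4 = 0.151692
Attenuation rate = 1.05 * alpha^1.4 * P / A
= 1.05 * 0.151692 * 3.98 / 0.9894 = 0.640712 dB/m
Total Att = 0.640712 * 3.7 = 2.3706 dB


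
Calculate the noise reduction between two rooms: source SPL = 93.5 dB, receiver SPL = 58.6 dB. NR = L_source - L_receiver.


NR = L_source - L_receiver (difference between source and receiving room levels)
NR = 93.5 - 58.6 = 34.9 dB


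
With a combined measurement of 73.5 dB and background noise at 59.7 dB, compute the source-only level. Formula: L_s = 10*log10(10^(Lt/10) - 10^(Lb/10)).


10^(73.5/10) = 2.23872e+07
10^(59.7/10) = 933254
Difference = 2.23872e+07 - 933254 = 2.14539e+07
L_source = 10*log10(2.14539e+07) = 73.315 dB


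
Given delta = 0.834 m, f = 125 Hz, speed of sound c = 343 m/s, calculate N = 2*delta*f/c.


N = 2*delta*f/c = 2*delta/lambda, where lambda = c/f
lambda = 343 / 125 = 2.744 m
N = 2 * 0.834 / 2.744 = 0.60787


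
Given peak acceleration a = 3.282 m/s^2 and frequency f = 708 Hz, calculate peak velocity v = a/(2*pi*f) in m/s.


omega = 2*pi*f = 2*pi*708 = 4448.5 rad/s
v = a / omega = 3.282 / 4448.5 = 0.00073778 m/s


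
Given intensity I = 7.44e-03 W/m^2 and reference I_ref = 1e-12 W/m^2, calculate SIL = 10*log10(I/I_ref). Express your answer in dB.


I / I_ref = 7.44e-03 / 1e-12 = 7.44e+09
SIL = 10 * log10(7.44e+09) = 98.716 dB


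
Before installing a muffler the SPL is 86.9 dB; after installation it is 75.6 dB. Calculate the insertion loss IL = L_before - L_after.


Insertion loss = SPL without muffler - SPL with muffler
IL = 86.9 - 75.6 = 11.3 dB


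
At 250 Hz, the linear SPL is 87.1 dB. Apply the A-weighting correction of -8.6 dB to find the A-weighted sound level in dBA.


A-weighting table: 250 Hz -> -8.6 dB correction
SPL_A = SPL + correction = 87.1 + (-8.6) = 78.5 dBA


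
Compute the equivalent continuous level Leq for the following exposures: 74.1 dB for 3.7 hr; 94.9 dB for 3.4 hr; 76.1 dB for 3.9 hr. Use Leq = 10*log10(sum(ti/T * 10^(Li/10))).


T_total = 3.7 + 3.4 + 3.9 = 11.0 hr
(3.7/11.0) * 10^(74.1/10) = 8.64588e+06
(3.4/11.0) * 10^(94.9/10) = 9.55182e+08
(3.9/11.0) * 10^(76.1/10) = 1.44435e+07
Sum = 8.64588e+06 + 9.55182e+08 + 1.44435e+07 = 9.78271e+08
Leq = 10*log10(9.78271e+08) = 89.905 dB


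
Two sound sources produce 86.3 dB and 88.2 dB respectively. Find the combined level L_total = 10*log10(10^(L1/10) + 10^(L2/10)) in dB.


10^(86.3/10) = 4.2658e+08
10^(88.2/10) = 6.60693e+08
Sum = 4.2658e+08 + 6.60693e+08 = 1.08727e+09
L_total = 10*log10(1.08727e+09) = 90.363 dB


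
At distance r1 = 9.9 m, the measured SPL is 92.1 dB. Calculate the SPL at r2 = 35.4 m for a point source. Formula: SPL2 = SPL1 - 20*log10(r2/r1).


r2/r1 = 35.4/9.9 = 3.57576
Correction = 20*log10(3.57576) = 11.0674 dB
SPL2 = 92.1 - 11.0674 = 81.033 dB


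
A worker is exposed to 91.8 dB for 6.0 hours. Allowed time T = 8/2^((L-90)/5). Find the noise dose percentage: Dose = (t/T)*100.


T_allowed = 8 / 2^((91.8 - 90)/5) = 6.23332 hr
Dose = 6.0 / 6.23332 * 100 = 96.257 %


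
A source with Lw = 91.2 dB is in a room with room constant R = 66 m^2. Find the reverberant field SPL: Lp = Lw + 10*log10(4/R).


4/R = 4/66 = 0.0606061
Lp = 91.2 + 10*log10(0.0606061) = 79.025 dB


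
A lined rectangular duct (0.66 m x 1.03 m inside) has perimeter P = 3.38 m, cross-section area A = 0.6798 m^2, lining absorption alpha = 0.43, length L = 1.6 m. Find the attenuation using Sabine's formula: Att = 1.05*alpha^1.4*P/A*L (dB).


alpha^1.4 = 0.43^1.4 = 0.3068
Attenuation rate = 1.05 * alpha^1.4 * P / A
= 1.05 * 0.3068 * 3.38 / 0.6798 = 1.6017 dB/m
Total Att = 1.6017 * 1.6 = 2.5627 dB


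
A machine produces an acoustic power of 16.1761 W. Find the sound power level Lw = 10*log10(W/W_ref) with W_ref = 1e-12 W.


W / W_ref = 16.1761 / 1e-12 = 1.61761e+13
Lw = 10 * log10(1.61761e+13) = 132.09 dB


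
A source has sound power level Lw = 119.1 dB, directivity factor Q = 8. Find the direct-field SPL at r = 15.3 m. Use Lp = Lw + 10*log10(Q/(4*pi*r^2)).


4*pi*r^2 = 4*pi*15.3^2 = 2941.66 m^2
Q / (4*pi*r^2) = 8 / 2941.66 = 0.00271955
Lp = 119.1 + 10*log10(0.00271955) = 93.445 dB


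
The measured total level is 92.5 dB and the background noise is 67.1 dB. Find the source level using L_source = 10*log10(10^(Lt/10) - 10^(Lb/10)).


10^(92.5/10) = 1.77828e+09
10^(67.1/10) = 5.12861e+06
Difference = 1.77828e+09 - 5.12861e+06 = 1.77315e+09
L_source = 10*log10(1.77315e+09) = 92.487 dB


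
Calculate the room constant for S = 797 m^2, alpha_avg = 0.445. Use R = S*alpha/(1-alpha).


R = 797 * 0.445 / (1 - 0.445) = 639.04 m^2


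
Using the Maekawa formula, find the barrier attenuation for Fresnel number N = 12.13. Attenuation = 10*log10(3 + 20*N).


3 + 20*N = 3 + 20*12.13 = 245.6
Att = 10*log10(245.6) = 23.902 dB


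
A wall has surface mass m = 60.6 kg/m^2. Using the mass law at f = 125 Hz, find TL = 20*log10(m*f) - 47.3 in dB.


m * f = 60.6 * 125 = 7575
20*log10(7575) = 77.5877 dB
TL = 77.5877 - 47.3 = 30.288 dB


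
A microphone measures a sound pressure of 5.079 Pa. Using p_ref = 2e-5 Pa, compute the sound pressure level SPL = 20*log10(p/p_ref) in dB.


p / p_ref = 5.079 / 2e-5 = 253950
SPL = 20 * log10(253950) = 108.09 dB


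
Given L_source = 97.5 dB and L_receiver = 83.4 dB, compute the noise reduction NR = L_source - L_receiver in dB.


NR = L_source - L_receiver (difference between source and receiving room levels)
NR = 97.5 - 83.4 = 14.1 dB


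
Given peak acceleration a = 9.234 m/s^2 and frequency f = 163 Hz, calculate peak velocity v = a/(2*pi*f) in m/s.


omega = 2*pi*f = 2*pi*163 = 1024.16 rad/s
v = a / omega = 9.234 / 1024.16 = 0.0090162 m/s


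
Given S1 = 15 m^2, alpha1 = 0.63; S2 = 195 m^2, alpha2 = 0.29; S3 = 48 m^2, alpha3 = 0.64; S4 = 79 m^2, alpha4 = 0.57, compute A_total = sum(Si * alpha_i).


15 * 0.63 = 9.45
195 * 0.29 = 56.55
48 * 0.64 = 30.72
79 * 0.57 = 45.03
A_total = 9.45 + 56.55 + 30.72 + 45.03 = 141.75 m^2


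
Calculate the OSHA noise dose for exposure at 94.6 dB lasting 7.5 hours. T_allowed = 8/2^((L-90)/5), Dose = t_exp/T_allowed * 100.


T_allowed = 8 / 2^((94.6 - 90)/5) = 4.22807 hr
Dose = 7.5 / 4.22807 * 100 = 177.39 %


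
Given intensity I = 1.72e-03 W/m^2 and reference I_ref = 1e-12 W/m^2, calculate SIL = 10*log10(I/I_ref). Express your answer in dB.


I / I_ref = 1.72e-03 / 1e-12 = 1.72e+09
SIL = 10 * log10(1.72e+09) = 92.355 dB


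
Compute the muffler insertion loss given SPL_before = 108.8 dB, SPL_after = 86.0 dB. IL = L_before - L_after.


Insertion loss = SPL without muffler - SPL with muffler
IL = 108.8 - 86.0 = 22.8 dB


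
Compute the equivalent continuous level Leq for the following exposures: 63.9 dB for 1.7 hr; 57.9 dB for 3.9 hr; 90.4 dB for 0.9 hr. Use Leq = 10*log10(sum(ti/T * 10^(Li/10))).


T_total = 1.7 + 3.9 + 0.9 = 6.5 hr
(1.7/6.5) * 10^(63.9/10) = 642001
(3.9/6.5) * 10^(57.9/10) = 369957
(0.9/6.5) * 10^(90.4/10) = 1.5182e+08
Sum = 642001 + 369957 + 1.5182e+08 = 1.52832e+08
Leq = 10*log10(1.52832e+08) = 81.842 dB


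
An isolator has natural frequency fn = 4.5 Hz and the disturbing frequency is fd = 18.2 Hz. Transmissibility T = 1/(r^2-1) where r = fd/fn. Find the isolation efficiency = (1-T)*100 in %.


r = 18.2 / 4.5 = 4.04444
r^2 - 1 = 4.04444^2 - 1 = 15.3575
T = 1/15.3575 = 0.0651148
Efficiency = (1 - 0.0651148)*100 = 93.489 %


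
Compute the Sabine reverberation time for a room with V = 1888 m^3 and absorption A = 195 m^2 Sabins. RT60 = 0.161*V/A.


RT60 = 0.161 * 1888 / 195 = 1.5588 s


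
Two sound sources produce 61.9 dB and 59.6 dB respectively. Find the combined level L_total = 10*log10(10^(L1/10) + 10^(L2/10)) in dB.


10^(61.9/10) = 1.54882e+06
10^(59.6/10) = 912011
Sum = 1.54882e+06 + 912011 = 2.46083e+06
L_total = 10*log10(2.46083e+06) = 63.911 dB


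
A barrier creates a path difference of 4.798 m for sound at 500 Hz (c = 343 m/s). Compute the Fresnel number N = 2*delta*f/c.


N = 2*delta*f/c = 2*delta/lambda, where lambda = c/f
lambda = 343 / 500 = 0.686 m
N = 2 * 4.798 / 0.686 = 13.988


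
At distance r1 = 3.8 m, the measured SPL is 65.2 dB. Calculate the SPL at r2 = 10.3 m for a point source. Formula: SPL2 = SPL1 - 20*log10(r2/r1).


r2/r1 = 10.3/3.8 = 2.71053
Correction = 20*log10(2.71053) = 8.66108 dB
SPL2 = 65.2 - 8.66108 = 56.539 dB


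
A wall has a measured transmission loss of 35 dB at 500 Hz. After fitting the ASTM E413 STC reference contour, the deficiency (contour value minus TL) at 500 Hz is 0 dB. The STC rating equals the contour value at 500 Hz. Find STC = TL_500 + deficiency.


By ASTM E413, STC = value of the fitted reference contour at 500 Hz.
Contour value at 500 Hz = TL_500 + deficiency = 35 + 0 = 35
STC = 35


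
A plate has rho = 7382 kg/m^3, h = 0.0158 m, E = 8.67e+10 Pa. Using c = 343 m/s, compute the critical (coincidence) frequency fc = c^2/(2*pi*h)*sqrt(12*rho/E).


12*rho/E = 12*7382/8.67e+10 = 1.02173e-06
sqrt(12*rho/E) = sqrt(1.02173e-06) = 0.00101081
c^2/(2*pi*h) = 343^2/(2*pi*0.0158) = 1.18509e+06
fc = 1.18509e+06 * 0.00101081 = 1197.9 Hz


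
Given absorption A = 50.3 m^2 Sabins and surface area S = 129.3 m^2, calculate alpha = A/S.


Absorption coefficient = absorbed power / incident power
alpha = A / S = 50.3 / 129.3 = 0.38902


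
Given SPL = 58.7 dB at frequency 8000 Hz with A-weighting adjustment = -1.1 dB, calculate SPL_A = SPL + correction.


A-weighting table: 8000 Hz -> -1.1 dB correction
SPL_A = SPL + correction = 58.7 + (-1.1) = 57.6 dBA


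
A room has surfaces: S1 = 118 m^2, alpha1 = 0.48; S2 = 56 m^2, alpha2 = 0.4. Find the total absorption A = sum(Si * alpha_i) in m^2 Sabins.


118 * 0.48 = 56.64
56 * 0.4 = 22.4
A_total = 56.64 + 22.4 = 79.04 m^2


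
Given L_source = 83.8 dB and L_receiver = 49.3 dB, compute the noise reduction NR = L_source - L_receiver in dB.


NR = L_source - L_receiver (difference between source and receiving room levels)
NR = 83.8 - 49.3 = 34.5 dB


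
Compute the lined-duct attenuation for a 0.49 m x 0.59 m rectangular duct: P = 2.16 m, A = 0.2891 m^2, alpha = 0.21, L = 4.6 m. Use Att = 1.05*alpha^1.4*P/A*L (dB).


alpha^1.4 = 0.21^1.4 = 0.112488
Attenuation rate = 1.05 * alpha^1.4 * P / A
= 1.05 * 0.112488 * 2.16 / 0.2891 = 0.882472 dB/m
Total Att = 0.882472 * 4.6 = 4.0594 dB


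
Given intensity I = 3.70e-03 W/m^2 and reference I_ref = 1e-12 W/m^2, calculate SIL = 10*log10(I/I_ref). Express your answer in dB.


I / I_ref = 3.70e-03 / 1e-12 = 3.7e+09
SIL = 10 * log10(3.7e+09) = 95.682 dB


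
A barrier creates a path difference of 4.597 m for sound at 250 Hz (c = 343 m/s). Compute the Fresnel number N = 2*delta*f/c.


N = 2*delta*f/c = 2*delta/lambda, where lambda = c/f
lambda = 343 / 250 = 1.372 m
N = 2 * 4.597 / 1.372 = 6.7012


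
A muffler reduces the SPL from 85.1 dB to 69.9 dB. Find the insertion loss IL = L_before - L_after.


Insertion loss = SPL without muffler - SPL with muffler
IL = 85.1 - 69.9 = 15.2 dB


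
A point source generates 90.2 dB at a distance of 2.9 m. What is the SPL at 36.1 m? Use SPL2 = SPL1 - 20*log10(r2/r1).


r2/r1 = 36.1/2.9 = 12.4483
Correction = 20*log10(12.4483) = 21.9022 dB
SPL2 = 90.2 - 21.9022 = 68.298 dB


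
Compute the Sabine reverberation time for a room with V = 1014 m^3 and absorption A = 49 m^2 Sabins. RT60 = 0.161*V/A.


RT60 = 0.161 * 1014 / 49 = 3.3317 s


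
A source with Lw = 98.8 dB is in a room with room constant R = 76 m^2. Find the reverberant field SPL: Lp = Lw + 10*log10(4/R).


4/R = 4/76 = 0.0526316
Lp = 98.8 + 10*log10(0.0526316) = 86.012 dB
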